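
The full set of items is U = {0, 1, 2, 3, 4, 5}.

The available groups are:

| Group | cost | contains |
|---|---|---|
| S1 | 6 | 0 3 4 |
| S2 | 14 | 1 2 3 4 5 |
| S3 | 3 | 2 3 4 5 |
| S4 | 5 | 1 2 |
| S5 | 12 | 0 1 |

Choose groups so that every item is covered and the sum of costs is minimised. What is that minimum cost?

S1, S3, S4 together cover every item (S1 ∪ S3 ∪ S4 = {0, 1, 2, 3, 4, 5}); total cost 6 + 3 + 5 = 14.
No covering selection has total cost below 14.

14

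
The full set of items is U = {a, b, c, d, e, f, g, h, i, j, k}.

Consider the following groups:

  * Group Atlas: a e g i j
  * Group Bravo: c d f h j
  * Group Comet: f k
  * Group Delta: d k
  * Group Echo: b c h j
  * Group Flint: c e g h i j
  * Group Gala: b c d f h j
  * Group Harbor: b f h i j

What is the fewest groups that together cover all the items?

Atlas and Comet and Gala together: Atlas ∪ Comet ∪ Gala = {a, b, c, d, e, f, g, h, i, j, k} — every item is covered.
Only Atlas contains a, so Atlas is forced; the remaining 6 items need at least 2 more groups (each remaining group adds at most 5) — so at least 3 groups are needed, and 3 is optimal.

3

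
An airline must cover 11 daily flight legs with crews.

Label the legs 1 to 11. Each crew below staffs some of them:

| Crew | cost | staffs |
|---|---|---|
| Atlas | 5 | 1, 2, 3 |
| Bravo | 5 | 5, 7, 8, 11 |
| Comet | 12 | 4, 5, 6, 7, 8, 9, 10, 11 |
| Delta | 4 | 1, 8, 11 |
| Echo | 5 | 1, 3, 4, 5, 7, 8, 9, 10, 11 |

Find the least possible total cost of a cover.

Atlas, Comet together cover every leg (Atlas ∪ Comet = {1, 2, 3, 4, 5, 6, 7, 8, 9, 10, 11}); total cost 5 + 12 = 17.
The greedy pick Echo, Atlas, Comet costs 22; no covering selection beats 17.

17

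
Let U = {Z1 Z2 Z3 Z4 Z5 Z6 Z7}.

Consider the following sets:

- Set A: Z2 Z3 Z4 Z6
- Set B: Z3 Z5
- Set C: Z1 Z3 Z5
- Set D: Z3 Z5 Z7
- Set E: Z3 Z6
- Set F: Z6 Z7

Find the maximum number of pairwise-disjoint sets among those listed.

2

B, F are pairwise disjoint (B={Z3,Z5}; F={Z6,Z7}).
Every remaining set overlaps one of these, and no 3 of the listed sets are pairwise disjoint, so 2 is the maximum.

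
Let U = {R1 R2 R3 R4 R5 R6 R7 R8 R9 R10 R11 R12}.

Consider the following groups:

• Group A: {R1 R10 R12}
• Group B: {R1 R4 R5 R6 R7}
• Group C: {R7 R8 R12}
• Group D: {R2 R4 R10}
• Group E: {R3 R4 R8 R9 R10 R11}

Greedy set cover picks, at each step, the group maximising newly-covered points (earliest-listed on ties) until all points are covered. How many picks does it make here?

4

Greedy: pick E (covers 6 new) → pick B (covers 4 new) → pick A (covers 1 new) → pick D (covers 1 new). Total picks: 4.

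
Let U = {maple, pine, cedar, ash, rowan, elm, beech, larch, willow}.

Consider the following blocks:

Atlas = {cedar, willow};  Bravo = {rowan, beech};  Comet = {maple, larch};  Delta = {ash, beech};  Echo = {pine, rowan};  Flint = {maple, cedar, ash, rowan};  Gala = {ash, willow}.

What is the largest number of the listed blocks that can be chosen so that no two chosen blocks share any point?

Atlas, Comet, Delta, Echo are pairwise disjoint (Atlas={cedar,willow}; Comet={maple,larch}; Delta={ash,beech}; Echo={pine,rowan}).
Every remaining block overlaps one of these, and no 5 of the listed blocks are pairwise disjoint, so 4 is the maximum.

4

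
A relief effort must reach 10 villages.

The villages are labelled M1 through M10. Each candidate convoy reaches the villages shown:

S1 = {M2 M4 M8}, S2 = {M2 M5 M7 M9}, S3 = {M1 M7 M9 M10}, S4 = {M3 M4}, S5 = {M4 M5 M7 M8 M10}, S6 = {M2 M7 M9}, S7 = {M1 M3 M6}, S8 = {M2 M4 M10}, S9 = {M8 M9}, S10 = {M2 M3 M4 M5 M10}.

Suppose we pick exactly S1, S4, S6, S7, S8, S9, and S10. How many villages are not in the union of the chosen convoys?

0

Union of S1, S4, S6, S7, S8, S9, S10 = {M1, M2, M3, M4, M5, M6, M7, M8, M9, M10} — that's every village, so 0 are uncovered.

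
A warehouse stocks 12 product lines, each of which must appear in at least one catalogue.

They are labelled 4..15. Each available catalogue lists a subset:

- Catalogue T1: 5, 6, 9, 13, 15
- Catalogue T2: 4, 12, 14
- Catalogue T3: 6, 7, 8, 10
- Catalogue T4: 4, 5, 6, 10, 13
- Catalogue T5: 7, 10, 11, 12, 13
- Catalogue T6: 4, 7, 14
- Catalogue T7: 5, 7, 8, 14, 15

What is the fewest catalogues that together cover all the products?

T1 and T2 and T5 and T7 together: T1 ∪ T2 ∪ T5 ∪ T7 = {4, 5, 6, 7, 8, 9, 10, 11, 12, 13, 14, 15} — every product is covered.
No 3 of the 7 catalogues cover everything (all 35 combinations miss at least one product), so 4 is optimal.

4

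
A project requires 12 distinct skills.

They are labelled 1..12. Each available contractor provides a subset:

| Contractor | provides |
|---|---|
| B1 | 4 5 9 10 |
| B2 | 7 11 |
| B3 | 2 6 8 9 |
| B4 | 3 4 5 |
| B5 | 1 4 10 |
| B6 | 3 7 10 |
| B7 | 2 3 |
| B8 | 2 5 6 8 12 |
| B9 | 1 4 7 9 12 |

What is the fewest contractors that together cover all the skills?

4

B2 and B6 and B8 and B9 together: B2 ∪ B6 ∪ B8 ∪ B9 = {1, 2, 3, 4, 5, 6, 7, 8, 9, 10, 11, 12} — every skill is covered.
No 3 of the 9 contractors cover everything (all 84 combinations miss at least one skill), so 4 is optimal.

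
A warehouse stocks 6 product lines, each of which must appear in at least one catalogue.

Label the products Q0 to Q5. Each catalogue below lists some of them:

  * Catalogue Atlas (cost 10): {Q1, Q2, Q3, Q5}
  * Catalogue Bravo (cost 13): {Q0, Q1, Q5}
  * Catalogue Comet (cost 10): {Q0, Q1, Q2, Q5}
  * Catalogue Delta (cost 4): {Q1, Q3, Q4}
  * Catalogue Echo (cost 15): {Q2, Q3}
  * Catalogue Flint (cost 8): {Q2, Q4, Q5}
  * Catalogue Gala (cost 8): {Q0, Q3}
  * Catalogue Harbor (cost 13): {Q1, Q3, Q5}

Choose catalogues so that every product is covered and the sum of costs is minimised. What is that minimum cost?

14

Comet, Delta together cover every product (Comet ∪ Delta = {Q0, Q1, Q2, Q3, Q4, Q5}); total cost 10 + 4 = 14.
No covering selection has total cost below 14.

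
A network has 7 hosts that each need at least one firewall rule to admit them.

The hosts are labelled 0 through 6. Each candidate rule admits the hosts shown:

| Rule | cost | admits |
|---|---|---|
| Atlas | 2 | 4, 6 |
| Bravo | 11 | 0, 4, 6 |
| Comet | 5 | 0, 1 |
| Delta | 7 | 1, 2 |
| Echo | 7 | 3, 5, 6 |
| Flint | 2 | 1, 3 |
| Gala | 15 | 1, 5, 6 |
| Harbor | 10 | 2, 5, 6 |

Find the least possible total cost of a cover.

19

Atlas, Comet, Flint, Harbor together cover every host (Atlas ∪ Comet ∪ Flint ∪ Harbor = {0, 1, 2, 3, 4, 5, 6}); total cost 2 + 5 + 2 + 10 = 19.
No covering selection has total cost below 19.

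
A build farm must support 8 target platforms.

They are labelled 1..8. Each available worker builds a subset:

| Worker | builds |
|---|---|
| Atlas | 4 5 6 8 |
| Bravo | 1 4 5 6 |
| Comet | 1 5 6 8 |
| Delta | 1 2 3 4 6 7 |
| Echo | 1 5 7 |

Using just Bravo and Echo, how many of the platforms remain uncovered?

Union of Bravo, Echo = {1, 4, 5, 6, 7}.
Not covered: 2, 3, 8 — 3 platforms.

3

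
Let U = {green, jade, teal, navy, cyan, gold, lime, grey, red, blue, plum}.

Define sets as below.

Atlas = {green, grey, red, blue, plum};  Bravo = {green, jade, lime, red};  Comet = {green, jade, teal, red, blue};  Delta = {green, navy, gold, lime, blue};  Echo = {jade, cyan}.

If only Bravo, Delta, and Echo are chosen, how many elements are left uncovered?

Union of Bravo, Delta, Echo = {green, jade, navy, cyan, gold, lime, red, blue}.
Not covered: teal, grey, plum — 3 elements.

3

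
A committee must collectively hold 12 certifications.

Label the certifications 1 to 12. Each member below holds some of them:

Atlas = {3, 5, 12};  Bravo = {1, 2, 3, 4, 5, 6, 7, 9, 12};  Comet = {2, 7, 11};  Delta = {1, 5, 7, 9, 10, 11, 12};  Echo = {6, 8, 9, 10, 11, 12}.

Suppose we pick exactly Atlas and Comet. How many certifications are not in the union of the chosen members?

6

Union of Atlas, Comet = {2, 3, 5, 7, 11, 12}.
Not covered: 1, 4, 6, 8, 9, 10 — 6 certifications.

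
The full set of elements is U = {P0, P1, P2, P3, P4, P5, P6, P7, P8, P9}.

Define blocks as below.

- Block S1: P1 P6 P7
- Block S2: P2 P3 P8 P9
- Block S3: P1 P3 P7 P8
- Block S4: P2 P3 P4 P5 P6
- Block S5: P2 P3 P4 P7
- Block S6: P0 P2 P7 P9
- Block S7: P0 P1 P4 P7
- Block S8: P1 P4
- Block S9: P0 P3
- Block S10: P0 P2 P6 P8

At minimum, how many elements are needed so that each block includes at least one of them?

3

The 3 elements {P0, P1, P3} hit every block.
No choice of 2 elements meets every block, so 3 is the minimum.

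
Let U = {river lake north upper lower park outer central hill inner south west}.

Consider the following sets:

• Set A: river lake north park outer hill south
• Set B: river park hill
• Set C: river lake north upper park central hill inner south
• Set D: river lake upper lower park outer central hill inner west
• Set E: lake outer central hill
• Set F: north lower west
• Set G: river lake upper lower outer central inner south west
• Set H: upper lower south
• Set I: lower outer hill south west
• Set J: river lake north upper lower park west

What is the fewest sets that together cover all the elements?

2

A and D together: A ∪ D = {river, lake, north, upper, lower, park, outer, central, hill, inner, south, west} — every element is covered.
No single set has all 12 elements (the largest, D, has 10), so 2 is optimal.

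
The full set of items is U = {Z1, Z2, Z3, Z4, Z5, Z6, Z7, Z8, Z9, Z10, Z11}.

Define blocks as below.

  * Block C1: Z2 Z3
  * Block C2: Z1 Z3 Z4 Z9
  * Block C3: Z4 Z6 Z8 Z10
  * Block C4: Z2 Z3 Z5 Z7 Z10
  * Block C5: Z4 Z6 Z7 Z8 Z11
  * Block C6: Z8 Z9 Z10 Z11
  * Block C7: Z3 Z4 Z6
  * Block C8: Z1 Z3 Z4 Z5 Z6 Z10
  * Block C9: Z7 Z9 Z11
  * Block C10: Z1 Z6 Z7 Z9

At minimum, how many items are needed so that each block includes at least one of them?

3

H = {Z3, Z6, Z11} meets every block (each contains at least one member of H), and |H| = 3.
The blocks C1, C3, C9 are pairwise disjoint, so any hitting set needs a separate item for each — at least 3. Hence 3 is optimal.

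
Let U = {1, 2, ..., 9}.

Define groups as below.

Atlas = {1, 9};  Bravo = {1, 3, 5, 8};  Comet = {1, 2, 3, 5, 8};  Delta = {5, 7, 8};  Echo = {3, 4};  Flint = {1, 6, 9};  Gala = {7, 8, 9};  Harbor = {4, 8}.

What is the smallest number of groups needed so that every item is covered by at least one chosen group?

4

Comet, Echo, Flint, and Gala cover everything between them: the union {1, 2, 3, 4, 5, 6, 7, 8, 9} is all of U.
No 3 of the 8 groups cover everything (all 56 combinations miss at least one item), so 4 is optimal.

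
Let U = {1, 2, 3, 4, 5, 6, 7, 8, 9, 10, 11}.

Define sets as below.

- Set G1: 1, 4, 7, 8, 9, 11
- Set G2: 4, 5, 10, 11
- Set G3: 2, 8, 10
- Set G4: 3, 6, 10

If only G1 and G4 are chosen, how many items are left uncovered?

Union of G1, G4 = {1, 3, 4, 6, 7, 8, 9, 10, 11}.
Not covered: 2, 5 — 2 items.

2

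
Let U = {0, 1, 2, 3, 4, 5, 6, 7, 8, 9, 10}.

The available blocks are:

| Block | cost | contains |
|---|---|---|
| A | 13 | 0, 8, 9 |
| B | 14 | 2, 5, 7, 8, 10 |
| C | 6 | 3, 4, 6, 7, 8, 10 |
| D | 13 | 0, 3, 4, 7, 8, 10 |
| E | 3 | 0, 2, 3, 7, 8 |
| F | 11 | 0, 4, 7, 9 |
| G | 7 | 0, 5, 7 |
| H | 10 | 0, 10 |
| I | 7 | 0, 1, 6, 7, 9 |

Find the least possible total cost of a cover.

23

C, E, G, I together cover every item (C ∪ E ∪ G ∪ I = {0, 1, 2, 3, 4, 5, 6, 7, 8, 9, 10}); total cost 6 + 3 + 7 + 7 = 23.
No covering selection has total cost below 23.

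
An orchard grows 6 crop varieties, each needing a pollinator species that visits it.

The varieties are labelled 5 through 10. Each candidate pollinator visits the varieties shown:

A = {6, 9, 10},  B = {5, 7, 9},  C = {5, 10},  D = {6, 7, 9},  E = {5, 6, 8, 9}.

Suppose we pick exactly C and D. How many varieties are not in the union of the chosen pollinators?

1

Union of C, D = {5, 6, 7, 9, 10}.
Not covered: 8 — 1 variety.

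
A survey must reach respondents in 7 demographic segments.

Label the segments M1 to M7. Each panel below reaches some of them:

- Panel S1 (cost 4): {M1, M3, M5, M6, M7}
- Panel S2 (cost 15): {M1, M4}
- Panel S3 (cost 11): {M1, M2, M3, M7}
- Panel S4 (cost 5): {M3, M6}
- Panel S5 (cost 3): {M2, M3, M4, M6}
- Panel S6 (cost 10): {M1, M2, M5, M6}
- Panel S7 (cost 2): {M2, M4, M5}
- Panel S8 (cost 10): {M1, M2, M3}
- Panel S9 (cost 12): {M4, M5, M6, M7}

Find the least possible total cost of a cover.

6

S1, S7 together cover every segment (S1 ∪ S7 = {M1, M2, M3, M4, M5, M6, M7}); total cost 4 + 2 = 6.
No covering selection has total cost below 6.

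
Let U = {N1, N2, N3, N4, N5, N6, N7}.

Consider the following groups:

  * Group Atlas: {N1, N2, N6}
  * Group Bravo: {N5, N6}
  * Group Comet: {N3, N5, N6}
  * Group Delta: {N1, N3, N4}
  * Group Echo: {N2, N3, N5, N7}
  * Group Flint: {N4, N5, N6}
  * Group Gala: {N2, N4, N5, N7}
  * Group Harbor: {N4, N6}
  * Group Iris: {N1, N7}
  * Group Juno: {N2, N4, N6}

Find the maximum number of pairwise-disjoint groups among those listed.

2

Bravo, Iris are pairwise disjoint (Bravo={N5,N6}; Iris={N1,N7}).
Every remaining group overlaps one of these, and no 3 of the listed groups are pairwise disjoint, so 2 is the maximum.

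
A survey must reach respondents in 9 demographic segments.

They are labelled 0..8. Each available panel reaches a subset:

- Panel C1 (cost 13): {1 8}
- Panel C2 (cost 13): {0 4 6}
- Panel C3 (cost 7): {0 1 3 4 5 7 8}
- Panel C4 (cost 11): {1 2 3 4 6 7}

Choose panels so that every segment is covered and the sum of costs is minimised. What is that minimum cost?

C3, C4 together cover every segment (C3 ∪ C4 = {0, 1, 2, 3, 4, 5, 6, 7, 8}); total cost 7 + 11 = 18.
No covering selection has total cost below 18.

18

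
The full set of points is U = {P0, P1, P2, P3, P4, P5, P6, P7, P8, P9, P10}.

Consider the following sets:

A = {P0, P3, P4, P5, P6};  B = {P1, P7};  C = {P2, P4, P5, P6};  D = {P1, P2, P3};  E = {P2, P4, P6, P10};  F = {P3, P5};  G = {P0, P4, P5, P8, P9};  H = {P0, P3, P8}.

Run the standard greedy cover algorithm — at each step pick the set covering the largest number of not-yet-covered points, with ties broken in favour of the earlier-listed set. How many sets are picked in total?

4

Greedy: pick A (covers 5 new) → pick B (covers 2 new) → pick E (covers 2 new) → pick G (covers 2 new). Total picks: 4.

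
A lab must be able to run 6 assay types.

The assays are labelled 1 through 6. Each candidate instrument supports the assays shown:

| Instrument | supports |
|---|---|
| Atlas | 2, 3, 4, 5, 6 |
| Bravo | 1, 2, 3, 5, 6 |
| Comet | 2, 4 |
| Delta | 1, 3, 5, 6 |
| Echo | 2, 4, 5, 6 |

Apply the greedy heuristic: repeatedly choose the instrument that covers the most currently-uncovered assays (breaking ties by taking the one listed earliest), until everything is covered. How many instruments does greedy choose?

Greedy: pick Atlas (covers 5 new) → pick Bravo (covers 1 new). Total picks: 2.

2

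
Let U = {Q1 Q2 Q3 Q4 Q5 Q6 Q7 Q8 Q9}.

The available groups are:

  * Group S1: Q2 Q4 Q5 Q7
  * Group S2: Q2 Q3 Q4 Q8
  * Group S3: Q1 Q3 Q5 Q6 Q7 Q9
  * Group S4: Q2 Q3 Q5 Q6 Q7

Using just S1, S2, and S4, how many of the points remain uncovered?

Union of S1, S2, S4 = {Q2, Q3, Q4, Q5, Q6, Q7, Q8}.
Not covered: Q1, Q9 — 2 points.

2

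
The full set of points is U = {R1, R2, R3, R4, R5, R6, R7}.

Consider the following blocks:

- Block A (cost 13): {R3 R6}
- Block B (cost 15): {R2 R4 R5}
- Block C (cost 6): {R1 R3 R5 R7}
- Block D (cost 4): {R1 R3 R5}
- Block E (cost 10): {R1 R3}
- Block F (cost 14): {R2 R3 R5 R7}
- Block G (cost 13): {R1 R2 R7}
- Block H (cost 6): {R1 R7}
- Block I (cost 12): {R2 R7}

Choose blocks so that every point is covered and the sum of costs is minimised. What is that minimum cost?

34

A, B, C together cover every point (A ∪ B ∪ C = {R1, R2, R3, R4, R5, R6, R7}); total cost 13 + 15 + 6 = 34.
The greedy pick D, C, B, A costs 38; no covering selection beats 34.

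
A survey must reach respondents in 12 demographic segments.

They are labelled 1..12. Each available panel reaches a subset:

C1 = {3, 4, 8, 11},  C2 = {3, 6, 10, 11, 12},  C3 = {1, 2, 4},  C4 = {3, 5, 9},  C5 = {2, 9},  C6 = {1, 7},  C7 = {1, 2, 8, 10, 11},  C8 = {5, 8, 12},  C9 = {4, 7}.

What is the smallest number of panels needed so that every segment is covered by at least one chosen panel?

Take {C2, C4, C7, C9}. Their union is {1, 2, 3, 4, 5, 6, 7, 8, 9, 10, 11, 12}, which is all 12 segments.
Only C2 contains 6, so C2 is forced; the remaining 7 segments need at least 3 more panels (each remaining panel adds at most 3) — so at least 4 panels are needed, and 4 is optimal.

4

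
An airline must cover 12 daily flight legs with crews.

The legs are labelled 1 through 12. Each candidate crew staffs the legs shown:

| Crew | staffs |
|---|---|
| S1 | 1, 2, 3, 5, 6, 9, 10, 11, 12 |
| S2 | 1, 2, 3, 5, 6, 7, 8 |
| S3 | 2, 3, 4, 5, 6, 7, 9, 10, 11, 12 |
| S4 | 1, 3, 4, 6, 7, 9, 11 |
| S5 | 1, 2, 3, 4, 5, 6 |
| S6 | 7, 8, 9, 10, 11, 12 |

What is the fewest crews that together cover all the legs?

Take {S5, S6}. Their union is {1, 2, 3, 4, 5, 6, 7, 8, 9, 10, 11, 12}, which is all 12 legs.
No single crew has all 12 legs (the largest, S3, has 10), so 2 is optimal.

2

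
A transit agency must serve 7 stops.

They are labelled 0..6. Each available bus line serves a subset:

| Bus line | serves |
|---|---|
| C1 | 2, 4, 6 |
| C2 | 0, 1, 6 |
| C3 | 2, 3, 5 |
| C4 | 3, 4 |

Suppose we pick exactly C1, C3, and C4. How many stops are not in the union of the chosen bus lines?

2

Union of C1, C3, C4 = {2, 3, 4, 5, 6}.
Not covered: 0, 1 — 2 stops.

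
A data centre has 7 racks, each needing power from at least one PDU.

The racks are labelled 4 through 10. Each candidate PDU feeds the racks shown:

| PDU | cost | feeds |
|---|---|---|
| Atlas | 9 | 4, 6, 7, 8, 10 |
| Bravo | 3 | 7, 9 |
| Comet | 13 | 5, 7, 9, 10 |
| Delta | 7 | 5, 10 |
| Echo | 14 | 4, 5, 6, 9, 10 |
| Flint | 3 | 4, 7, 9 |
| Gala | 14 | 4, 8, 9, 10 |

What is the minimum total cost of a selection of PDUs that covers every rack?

19

Atlas, Delta, Flint together cover every rack (Atlas ∪ Delta ∪ Flint = {4, 5, 6, 7, 8, 9, 10}); total cost 9 + 7 + 3 = 19.
No covering selection has total cost below 19.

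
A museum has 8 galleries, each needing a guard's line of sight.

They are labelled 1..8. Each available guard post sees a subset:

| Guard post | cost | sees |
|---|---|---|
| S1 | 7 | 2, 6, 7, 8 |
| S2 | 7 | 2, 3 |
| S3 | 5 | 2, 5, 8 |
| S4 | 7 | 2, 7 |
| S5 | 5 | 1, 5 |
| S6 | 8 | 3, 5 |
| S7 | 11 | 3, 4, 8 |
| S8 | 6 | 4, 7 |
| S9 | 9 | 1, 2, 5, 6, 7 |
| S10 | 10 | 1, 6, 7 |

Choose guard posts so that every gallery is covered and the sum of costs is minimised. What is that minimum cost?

S7, S9 together cover every gallery (S7 ∪ S9 = {1, 2, 3, 4, 5, 6, 7, 8}); total cost 11 + 9 = 20.
The greedy pick S3, S8, S9, S2 costs 27; no covering selection beats 20.

20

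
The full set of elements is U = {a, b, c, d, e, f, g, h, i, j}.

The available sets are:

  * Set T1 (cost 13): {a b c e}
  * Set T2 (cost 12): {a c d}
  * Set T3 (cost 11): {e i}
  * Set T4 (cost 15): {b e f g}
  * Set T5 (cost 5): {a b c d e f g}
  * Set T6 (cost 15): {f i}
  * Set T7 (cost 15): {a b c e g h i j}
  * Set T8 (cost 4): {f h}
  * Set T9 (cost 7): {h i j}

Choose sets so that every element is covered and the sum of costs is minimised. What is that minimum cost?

12

T5, T9 together cover every element (T5 ∪ T9 = {a, b, c, d, e, f, g, h, i, j}); total cost 5 + 7 = 12.
No covering selection has total cost below 12.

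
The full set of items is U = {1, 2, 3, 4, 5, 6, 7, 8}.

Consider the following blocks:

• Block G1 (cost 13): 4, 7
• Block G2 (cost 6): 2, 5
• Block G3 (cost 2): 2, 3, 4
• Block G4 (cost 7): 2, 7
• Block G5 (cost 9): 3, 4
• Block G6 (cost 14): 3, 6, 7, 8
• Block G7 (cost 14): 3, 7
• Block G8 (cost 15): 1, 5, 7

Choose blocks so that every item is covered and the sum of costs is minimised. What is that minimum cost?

31

G3, G6, G8 together cover every item (G3 ∪ G6 ∪ G8 = {1, 2, 3, 4, 5, 6, 7, 8}); total cost 2 + 14 + 15 = 31.
The greedy pick G3, G6, G2, G8 costs 37; no covering selection beats 31.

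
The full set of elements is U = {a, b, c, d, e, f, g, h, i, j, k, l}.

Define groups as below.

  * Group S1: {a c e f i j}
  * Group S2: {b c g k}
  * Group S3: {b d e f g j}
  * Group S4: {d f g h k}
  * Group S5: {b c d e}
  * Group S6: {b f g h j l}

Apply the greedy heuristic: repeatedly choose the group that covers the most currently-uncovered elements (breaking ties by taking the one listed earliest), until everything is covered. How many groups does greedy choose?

Greedy: pick S1 (covers 6 new) → pick S4 (covers 4 new) → pick S6 (covers 2 new). Total picks: 3.

3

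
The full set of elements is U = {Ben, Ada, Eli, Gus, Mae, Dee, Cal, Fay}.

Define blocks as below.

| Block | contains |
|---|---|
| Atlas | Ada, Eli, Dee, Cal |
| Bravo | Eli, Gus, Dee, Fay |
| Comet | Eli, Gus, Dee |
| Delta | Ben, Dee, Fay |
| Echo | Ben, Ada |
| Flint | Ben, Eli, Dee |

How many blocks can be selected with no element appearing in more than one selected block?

2

Comet, Echo are pairwise disjoint (Comet={Eli,Gus,Dee}; Echo={Ben,Ada}).
Every remaining block overlaps one of these, and no 3 of the listed blocks are pairwise disjoint, so 2 is the maximum.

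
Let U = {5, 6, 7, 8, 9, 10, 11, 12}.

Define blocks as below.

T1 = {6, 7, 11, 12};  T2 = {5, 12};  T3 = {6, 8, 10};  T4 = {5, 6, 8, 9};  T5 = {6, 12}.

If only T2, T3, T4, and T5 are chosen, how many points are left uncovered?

Union of T2, T3, T4, T5 = {5, 6, 8, 9, 10, 12}.
Not covered: 7, 11 — 2 points.

2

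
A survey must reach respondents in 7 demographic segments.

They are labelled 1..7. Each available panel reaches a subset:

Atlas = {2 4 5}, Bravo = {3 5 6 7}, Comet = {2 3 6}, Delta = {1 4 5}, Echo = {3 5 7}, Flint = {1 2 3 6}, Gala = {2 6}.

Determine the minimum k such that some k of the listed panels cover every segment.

3

Take {Atlas, Bravo, Delta}. Their union is {1, 2, 3, 4, 5, 6, 7}, which is all 7 segments.
No 2 of the 7 panels cover everything (all 21 combinations miss at least one segment), so 3 is optimal.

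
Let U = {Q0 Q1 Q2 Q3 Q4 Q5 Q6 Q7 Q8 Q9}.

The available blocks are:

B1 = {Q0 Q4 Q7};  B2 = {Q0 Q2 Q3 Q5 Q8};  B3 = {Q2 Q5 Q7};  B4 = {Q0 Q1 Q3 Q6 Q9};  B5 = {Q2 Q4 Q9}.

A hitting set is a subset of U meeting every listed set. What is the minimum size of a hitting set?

Take H = {Q0, Q2}. Each listed block contains at least one of these, so H is a hitting set of size 2.
The blocks B3, B4 are pairwise disjoint, so any hitting set needs a separate point for each — at least 2. Hence 2 is optimal.

2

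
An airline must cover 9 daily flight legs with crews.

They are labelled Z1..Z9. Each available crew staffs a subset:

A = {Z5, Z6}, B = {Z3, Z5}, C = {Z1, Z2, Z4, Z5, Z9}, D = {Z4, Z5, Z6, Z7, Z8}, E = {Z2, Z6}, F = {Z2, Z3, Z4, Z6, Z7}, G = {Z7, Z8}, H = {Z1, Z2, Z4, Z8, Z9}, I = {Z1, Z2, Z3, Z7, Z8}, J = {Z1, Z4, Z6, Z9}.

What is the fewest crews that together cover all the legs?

3

Take {D, F, J}. Their union is {Z1, Z2, Z3, Z4, Z5, Z6, Z7, Z8, Z9}, which is all 9 legs.
No 2 of the 10 crews cover everything (all 45 combinations miss at least one leg), so 3 is optimal.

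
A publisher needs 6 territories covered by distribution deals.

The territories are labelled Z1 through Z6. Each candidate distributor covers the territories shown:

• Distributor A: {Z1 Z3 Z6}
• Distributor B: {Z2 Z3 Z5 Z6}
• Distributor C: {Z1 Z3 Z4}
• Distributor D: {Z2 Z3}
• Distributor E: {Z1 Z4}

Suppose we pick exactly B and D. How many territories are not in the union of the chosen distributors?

2

Union of B, D = {Z2, Z3, Z5, Z6}.
Not covered: Z1, Z4 — 2 territories.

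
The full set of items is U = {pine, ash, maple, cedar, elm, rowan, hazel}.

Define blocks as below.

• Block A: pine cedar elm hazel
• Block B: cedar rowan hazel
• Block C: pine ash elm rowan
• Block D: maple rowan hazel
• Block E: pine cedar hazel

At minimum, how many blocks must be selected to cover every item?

3

Take {C, D, E}. Their union is {pine, ash, maple, cedar, elm, rowan, hazel}, which is all 7 items.
Only C contains ash, so C is forced; the remaining 3 items need at least 2 more blocks (each remaining block adds at most 2) — so at least 3 blocks are needed, and 3 is optimal.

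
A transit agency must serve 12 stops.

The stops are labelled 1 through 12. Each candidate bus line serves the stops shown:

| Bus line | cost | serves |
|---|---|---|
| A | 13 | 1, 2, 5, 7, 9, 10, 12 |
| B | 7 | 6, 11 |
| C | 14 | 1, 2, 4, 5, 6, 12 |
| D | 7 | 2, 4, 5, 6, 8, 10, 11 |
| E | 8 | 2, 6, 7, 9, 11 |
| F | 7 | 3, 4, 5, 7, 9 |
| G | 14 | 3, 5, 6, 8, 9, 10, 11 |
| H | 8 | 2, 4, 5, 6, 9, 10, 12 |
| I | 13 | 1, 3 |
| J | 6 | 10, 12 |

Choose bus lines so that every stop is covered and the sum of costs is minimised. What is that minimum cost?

27

A, D, F together cover every stop (A ∪ D ∪ F = {1, 2, 3, 4, 5, 6, 7, 8, 9, 10, 11, 12}); total cost 13 + 7 + 7 = 27.
The greedy pick D, F, J, A costs 33; no covering selection beats 27.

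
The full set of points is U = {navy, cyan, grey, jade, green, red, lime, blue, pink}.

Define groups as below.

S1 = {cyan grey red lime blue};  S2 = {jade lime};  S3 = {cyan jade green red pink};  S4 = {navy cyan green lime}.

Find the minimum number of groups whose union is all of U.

3

Take {S1, S3, S4}. Their union is {navy, cyan, grey, jade, green, red, lime, blue, pink}, which is all 9 points.
Only S4 contains navy, so S4 is forced; the remaining 5 points need at least 2 more groups (each remaining group adds at most 3) — so at least 3 groups are needed, and 3 is optimal.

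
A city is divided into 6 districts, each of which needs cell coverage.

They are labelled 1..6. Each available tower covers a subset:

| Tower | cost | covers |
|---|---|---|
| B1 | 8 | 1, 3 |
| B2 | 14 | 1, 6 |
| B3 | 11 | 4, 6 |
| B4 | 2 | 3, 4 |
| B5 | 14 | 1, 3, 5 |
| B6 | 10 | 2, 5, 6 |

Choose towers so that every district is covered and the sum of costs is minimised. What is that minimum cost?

B1, B4, B6 together cover every district (B1 ∪ B4 ∪ B6 = {1, 2, 3, 4, 5, 6}); total cost 8 + 2 + 10 = 20.
No covering selection has total cost below 20.

20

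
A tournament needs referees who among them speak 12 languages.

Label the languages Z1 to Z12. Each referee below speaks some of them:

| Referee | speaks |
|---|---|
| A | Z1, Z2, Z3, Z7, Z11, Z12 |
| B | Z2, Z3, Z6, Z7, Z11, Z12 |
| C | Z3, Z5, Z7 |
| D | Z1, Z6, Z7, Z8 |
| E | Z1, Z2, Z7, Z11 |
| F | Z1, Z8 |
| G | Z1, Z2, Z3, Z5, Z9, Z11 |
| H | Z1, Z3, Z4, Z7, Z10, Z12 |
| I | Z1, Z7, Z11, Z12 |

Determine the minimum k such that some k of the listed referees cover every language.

3

Take {D, G, H}. Their union is {Z1, Z2, Z3, Z4, Z5, Z6, Z7, Z8, Z9, Z10, Z11, Z12}, which is all 12 languages.
Only H contains Z4, so H is forced; the remaining 6 languages need at least 2 more referees (each remaining referee adds at most 4) — so at least 3 referees are needed, and 3 is optimal.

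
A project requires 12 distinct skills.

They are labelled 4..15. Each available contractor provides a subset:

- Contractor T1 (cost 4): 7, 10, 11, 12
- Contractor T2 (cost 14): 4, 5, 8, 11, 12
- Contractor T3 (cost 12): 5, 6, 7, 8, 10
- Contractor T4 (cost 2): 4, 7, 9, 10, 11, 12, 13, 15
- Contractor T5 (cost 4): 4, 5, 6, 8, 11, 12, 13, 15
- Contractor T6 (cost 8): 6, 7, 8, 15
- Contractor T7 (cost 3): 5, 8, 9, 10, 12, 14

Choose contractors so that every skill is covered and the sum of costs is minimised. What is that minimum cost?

T4, T5, T7 together cover every skill (T4 ∪ T5 ∪ T7 = {4, 5, 6, 7, 8, 9, 10, 11, 12, 13, 14, 15}); total cost 2 + 4 + 3 = 9.
No covering selection has total cost below 9.

9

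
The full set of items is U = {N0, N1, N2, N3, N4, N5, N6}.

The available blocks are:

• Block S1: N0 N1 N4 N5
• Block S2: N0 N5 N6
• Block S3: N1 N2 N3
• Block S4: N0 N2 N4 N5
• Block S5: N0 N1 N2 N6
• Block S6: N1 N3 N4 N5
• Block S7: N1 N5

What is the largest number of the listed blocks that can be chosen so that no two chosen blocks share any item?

S2, S3 are pairwise disjoint (S2={N0,N5,N6}; S3={N1,N2,N3}).
Every remaining block overlaps one of these, and no 3 of the listed blocks are pairwise disjoint, so 2 is the maximum.

2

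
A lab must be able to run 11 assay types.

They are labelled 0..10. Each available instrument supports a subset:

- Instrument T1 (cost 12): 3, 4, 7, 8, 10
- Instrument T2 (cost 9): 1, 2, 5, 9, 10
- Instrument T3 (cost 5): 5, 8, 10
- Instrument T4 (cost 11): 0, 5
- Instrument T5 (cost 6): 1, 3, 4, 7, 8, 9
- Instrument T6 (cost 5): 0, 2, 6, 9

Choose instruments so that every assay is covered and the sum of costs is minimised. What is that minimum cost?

T3, T5, T6 together cover every assay (T3 ∪ T5 ∪ T6 = {0, 1, 2, 3, 4, 5, 6, 7, 8, 9, 10}); total cost 5 + 6 + 5 = 16.
No covering selection has total cost below 16.

16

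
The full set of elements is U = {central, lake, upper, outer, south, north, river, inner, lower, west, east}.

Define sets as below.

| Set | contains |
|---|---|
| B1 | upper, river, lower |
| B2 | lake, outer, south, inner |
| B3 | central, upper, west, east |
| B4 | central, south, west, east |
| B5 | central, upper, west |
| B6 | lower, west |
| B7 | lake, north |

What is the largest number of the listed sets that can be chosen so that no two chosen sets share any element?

3

B1, B4, B7 are pairwise disjoint (B1={upper,river,lower}; B4={central,south,west,east}; B7={lake,north}).
Every remaining set overlaps one of these, and no 4 of the listed sets are pairwise disjoint, so 3 is the maximum.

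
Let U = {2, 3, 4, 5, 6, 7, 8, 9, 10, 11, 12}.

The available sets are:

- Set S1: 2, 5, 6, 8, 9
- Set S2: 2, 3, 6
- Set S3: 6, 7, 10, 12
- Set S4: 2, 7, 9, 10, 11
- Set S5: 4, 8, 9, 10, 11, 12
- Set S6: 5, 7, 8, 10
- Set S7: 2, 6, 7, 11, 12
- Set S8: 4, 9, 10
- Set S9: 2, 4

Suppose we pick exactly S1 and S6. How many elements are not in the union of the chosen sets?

4

Union of S1, S6 = {2, 5, 6, 7, 8, 9, 10}.
Not covered: 3, 4, 11, 12 — 4 elements.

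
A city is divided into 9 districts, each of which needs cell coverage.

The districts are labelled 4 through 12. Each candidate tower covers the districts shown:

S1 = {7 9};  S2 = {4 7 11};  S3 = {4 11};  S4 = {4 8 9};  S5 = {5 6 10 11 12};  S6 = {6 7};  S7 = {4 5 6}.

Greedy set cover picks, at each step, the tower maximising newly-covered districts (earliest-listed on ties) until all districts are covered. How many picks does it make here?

Greedy: pick S5 (covers 5 new) → pick S4 (covers 3 new) → pick S1 (covers 1 new). Total picks: 3.

3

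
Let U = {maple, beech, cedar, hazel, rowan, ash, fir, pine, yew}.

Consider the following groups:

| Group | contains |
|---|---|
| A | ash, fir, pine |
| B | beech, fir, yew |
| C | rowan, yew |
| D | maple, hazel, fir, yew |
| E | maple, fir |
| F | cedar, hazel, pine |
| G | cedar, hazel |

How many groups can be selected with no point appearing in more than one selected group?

3

C, E, G are pairwise disjoint (C={rowan,yew}; E={maple,fir}; G={cedar,hazel}).
Every remaining group overlaps one of these, and no 4 of the listed groups are pairwise disjoint, so 3 is the maximum.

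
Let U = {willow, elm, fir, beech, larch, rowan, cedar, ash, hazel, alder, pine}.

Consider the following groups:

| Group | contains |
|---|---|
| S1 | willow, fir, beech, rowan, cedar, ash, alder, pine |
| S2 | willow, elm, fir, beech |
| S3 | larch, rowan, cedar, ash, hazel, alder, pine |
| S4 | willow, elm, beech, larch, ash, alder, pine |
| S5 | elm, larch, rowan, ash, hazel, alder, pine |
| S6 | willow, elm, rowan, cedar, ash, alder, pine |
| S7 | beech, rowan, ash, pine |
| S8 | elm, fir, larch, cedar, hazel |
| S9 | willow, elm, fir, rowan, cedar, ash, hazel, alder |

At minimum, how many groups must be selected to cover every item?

S2 and S3 cover everything between them: the union {willow, elm, fir, beech, larch, rowan, cedar, ash, hazel, alder, pine} is all of U.
No single group has all 11 items (the largest, S1, has 8), so 2 is optimal.

2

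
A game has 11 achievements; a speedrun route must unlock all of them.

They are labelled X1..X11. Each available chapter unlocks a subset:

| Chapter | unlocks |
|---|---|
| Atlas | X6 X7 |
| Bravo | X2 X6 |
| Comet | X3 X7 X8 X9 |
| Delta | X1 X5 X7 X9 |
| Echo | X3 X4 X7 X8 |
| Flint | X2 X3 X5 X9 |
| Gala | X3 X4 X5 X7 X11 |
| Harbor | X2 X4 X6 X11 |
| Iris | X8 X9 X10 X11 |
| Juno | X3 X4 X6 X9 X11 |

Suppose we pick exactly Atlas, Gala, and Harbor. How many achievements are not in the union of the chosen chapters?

4

Union of Atlas, Gala, Harbor = {X2, X3, X4, X5, X6, X7, X11}.
Not covered: X1, X8, X9, X10 — 4 achievements.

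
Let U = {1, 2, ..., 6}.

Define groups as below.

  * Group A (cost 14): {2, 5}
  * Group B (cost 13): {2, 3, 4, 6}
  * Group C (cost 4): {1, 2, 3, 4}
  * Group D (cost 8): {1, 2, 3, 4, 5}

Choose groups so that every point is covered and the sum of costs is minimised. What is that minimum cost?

21

B, D together cover every point (B ∪ D = {1, 2, 3, 4, 5, 6}); total cost 13 + 8 = 21.
The greedy pick C, D, B costs 25; no covering selection beats 21.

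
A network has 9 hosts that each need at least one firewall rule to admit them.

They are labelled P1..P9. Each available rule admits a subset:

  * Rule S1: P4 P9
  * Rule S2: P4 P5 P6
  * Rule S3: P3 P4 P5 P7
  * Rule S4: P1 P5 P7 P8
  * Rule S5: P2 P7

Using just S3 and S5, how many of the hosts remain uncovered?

4

Union of S3, S5 = {P2, P3, P4, P5, P7}.
Not covered: P1, P6, P8, P9 — 4 hosts.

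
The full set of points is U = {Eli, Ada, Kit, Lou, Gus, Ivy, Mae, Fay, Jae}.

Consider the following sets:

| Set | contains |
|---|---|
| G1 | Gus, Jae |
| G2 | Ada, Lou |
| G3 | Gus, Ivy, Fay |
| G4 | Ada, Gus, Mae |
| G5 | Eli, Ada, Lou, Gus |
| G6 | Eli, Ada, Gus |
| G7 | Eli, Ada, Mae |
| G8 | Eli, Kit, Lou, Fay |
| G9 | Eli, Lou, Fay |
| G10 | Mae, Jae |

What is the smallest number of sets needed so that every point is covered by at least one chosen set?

4

Take {G3, G7, G8, G10}. Their union is {Eli, Ada, Kit, Lou, Gus, Ivy, Mae, Fay, Jae}, which is all 9 points.
No 3 of the 10 sets cover everything (all 120 combinations miss at least one point), so 4 is optimal.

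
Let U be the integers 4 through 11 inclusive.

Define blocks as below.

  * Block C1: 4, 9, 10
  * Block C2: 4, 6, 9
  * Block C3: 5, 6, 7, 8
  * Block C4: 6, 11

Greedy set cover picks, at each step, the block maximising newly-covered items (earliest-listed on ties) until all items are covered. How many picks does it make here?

3

Greedy: pick C3 (covers 4 new) → pick C1 (covers 3 new) → pick C4 (covers 1 new). Total picks: 3.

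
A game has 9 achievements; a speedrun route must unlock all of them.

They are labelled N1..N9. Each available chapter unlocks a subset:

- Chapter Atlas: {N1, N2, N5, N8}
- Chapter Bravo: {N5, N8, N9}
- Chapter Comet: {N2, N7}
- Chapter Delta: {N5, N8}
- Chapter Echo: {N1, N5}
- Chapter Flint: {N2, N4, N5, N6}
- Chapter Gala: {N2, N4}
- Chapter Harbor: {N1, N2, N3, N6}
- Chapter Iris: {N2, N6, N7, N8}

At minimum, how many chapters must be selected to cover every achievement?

4

Bravo and Comet and Flint and Harbor together: Bravo ∪ Comet ∪ Flint ∪ Harbor = {N1, N2, N3, N4, N5, N6, N7, N8, N9} — every achievement is covered.
No 3 of the 9 chapters cover everything (all 84 combinations miss at least one achievement), so 4 is optimal.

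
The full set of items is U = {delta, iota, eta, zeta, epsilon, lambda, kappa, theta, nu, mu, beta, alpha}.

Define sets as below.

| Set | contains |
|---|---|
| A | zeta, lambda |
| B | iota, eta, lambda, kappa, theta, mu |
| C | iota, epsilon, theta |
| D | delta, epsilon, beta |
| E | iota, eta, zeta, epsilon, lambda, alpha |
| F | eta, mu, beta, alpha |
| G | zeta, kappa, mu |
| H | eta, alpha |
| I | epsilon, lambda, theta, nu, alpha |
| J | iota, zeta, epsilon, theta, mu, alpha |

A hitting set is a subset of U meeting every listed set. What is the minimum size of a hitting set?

T = {eta, zeta, epsilon} meets every set (each contains at least one member of T), and |T| = 3.
The sets A, C, H are pairwise disjoint, so any hitting set needs a separate item for each — at least 3. Hence 3 is optimal.

3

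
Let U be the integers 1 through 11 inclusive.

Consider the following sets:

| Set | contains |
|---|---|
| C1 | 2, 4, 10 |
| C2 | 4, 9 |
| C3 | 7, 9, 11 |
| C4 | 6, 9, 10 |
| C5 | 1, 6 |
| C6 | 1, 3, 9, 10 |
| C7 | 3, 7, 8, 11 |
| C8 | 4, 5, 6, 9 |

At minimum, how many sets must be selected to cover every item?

Take {C1, C6, C7, C8}. Their union is {1, 2, 3, 4, 5, 6, 7, 8, 9, 10, 11}, which is all 11 items.
No 3 of the 8 sets cover everything (all 56 combinations miss at least one item), so 4 is optimal.

4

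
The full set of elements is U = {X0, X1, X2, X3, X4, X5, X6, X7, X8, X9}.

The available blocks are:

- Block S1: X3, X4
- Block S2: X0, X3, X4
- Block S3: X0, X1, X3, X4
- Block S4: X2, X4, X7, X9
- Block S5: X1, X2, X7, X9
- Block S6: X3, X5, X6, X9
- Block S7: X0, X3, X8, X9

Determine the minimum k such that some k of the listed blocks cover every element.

S4 and S5 and S6 and S7 together: S4 ∪ S5 ∪ S6 ∪ S7 = {X0, X1, X2, X3, X4, X5, X6, X7, X8, X9} — every element is covered.
No 3 of the 7 blocks cover everything (all 35 combinations miss at least one element), so 4 is optimal.

4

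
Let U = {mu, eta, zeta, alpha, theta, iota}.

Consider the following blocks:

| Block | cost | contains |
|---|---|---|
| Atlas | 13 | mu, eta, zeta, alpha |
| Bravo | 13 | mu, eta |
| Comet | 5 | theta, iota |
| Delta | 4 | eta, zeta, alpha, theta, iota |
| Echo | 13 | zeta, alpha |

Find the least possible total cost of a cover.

17

Atlas, Delta together cover every point (Atlas ∪ Delta = {mu, eta, zeta, alpha, theta, iota}); total cost 13 + 4 = 17.
No covering selection has total cost below 17.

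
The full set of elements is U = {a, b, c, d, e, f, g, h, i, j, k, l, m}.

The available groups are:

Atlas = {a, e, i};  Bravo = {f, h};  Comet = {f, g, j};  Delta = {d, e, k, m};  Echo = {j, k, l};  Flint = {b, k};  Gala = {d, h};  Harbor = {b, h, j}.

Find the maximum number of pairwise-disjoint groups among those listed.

Atlas, Comet, Flint, Gala are pairwise disjoint (Atlas={a,e,i}; Comet={f,g,j}; Flint={b,k}; Gala={d,h}).
Every remaining group overlaps one of these, and no 5 of the listed groups are pairwise disjoint, so 4 is the maximum.

4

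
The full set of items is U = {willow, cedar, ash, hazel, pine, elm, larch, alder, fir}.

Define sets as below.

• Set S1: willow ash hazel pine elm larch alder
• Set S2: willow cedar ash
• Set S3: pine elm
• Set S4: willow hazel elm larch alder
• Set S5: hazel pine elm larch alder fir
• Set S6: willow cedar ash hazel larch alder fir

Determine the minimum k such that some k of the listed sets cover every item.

Take {S3, S6}. Their union is {willow, cedar, ash, hazel, pine, elm, larch, alder, fir}, which is all 9 items.
No single set has all 9 items (the largest, S1, has 7), so 2 is optimal.

2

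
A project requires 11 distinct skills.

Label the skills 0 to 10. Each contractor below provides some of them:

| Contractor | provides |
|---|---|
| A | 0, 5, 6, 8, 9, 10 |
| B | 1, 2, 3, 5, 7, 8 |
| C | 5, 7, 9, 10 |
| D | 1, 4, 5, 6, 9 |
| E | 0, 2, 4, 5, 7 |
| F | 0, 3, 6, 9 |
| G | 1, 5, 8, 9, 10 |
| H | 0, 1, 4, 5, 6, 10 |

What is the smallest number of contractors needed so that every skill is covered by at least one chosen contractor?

A and B and H together: A ∪ B ∪ H = {0, 1, 2, 3, 4, 5, 6, 7, 8, 9, 10} — every skill is covered.
No 2 of the 8 contractors cover everything (all 28 combinations miss at least one skill), so 3 is optimal.

3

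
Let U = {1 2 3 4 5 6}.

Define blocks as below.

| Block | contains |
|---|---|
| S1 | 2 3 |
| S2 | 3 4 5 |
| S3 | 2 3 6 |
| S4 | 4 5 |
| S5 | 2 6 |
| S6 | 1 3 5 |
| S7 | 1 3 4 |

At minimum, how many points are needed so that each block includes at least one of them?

3

The 3 points {2, 4, 5} hit every block.
No choice of 2 points meets every block, so 3 is the minimum.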